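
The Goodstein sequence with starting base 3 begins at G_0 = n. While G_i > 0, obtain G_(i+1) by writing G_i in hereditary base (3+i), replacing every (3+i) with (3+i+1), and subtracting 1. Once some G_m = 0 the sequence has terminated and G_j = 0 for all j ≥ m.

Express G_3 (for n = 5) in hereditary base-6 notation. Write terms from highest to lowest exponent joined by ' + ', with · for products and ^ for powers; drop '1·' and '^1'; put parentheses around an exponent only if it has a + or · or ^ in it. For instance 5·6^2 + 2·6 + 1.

(0) 5|_3 = 3 + 2 ↦ 4 + 2|_4 = 6 ⇒ 5
(1) 5|_4 = 4 + 1 ↦ 5 + 1|_5 = 6 ⇒ 5
(2) 5|_5 = 5 ↦ 6|_6 = 6 ⇒ 5
(3) 5|_6 = 5 ↦ 5|_7 = 5 ⇒ 4

5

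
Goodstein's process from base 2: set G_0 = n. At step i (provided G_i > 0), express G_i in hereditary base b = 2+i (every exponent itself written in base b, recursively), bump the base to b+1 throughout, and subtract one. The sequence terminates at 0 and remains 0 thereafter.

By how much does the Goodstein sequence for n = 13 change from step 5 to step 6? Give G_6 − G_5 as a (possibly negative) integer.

128453481

base 2: 13 = 2^(2 + 1) + 2^2 + 1; at 3: 3^(3 + 1) + 3^3 + 1 = 109; next = 108
base 3: 108 = 3^(3 + 1) + 3^3; at 4: 4^(4 + 1) + 4^4 = 1280; next = 1279
base 4: 1279 = 4^(4 + 1) + 3·4^3 + 3·4^2 + 3·4 + 3; at 5: 5^(5 + 1) + 3·5^3 + 3·5^2 + 3·5 + 3 = 16093; next = 16092
base 5: 16092 = 5^(5 + 1) + 3·5^3 + 3·5^2 + 3·5 + 2; at 6: 6^(6 + 1) + 3·6^3 + 3·6^2 + 3·6 + 2 = 280712; next = 280711
base 6: 280711 = 6^(6 + 1) + 3·6^3 + 3·6^2 + 3·6 + 1; at 7: 7^(7 + 1) + 3·7^3 + 3·7^2 + 3·7 + 1 = 5765999; next = 5765998
base 7: 5765998 = 7^(7 + 1) + 3·7^3 + 3·7^2 + 3·7; at 8: 8^(8 + 1) + 3·8^3 + 3·8^2 + 3·8 = 134219480; next = 134219479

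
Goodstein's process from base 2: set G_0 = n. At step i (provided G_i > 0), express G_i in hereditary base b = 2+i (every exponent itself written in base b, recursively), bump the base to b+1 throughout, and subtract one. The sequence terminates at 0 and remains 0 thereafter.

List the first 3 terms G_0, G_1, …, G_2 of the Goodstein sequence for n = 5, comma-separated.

5, 27, 255

G_0=5  [base 2] 2^2 + 1  →[2↦3]→  3^3 + 1 = 28  −1 ⇒ G_1=27
G_1=27  [base 3] 3^3  →[3↦4]→  4^4 = 256  −1 ⇒ G_2=255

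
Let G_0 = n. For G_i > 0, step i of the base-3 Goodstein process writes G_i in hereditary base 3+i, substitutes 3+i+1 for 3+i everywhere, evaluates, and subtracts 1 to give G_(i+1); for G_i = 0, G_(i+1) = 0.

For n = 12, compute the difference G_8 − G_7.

step 0: 12 = 3^2 + 3; sub 4 for 3: 4^2 + 4; = 20; G_1 = 20−1 = 19
step 1: 19 = 4^2 + 3; sub 5 for 4: 5^2 + 3; = 28; G_2 = 28−1 = 27
step 2: 27 = 5^2 + 2; sub 6 for 5: 6^2 + 2; = 38; G_3 = 38−1 = 37
step 3: 37 = 6^2 + 1; sub 7 for 6: 7^2 + 1; = 50; G_4 = 50−1 = 49
step 4: 49 = 7^2; sub 8 for 7: 8^2; = 64; G_5 = 64−1 = 63
step 5: 63 = 7·8 + 7; sub 9 for 8: 7·9 + 7; = 70; G_6 = 70−1 = 69
step 6: 69 = 7·9 + 6; sub 10 for 9: 7·10 + 6; = 76; G_7 = 76−1 = 75
step 7: 75 = 7·10 + 5; sub 11 for 10: 7·11 + 5; = 82; G_8 = 82−1 = 81

6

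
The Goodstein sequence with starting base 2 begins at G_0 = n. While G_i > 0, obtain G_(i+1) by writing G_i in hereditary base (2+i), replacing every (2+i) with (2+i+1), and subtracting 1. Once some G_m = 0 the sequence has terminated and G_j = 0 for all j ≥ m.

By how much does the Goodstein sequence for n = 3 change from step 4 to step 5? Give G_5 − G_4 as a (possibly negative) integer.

step 0: 3 = 2 + 1; sub 3 for 2: 3 + 1; = 4; G_1 = 4−1 = 3
step 1: 3 = 3; sub 4 for 3: 4; = 4; G_2 = 4−1 = 3
step 2: 3 = 3; sub 5 for 4: 3; = 3; G_3 = 3−1 = 2
step 3: 2 = 2; sub 6 for 5: 2; = 2; G_4 = 2−1 = 1
step 4: 1 = 1; sub 7 for 6: 1; = 1; G_5 = 1−1 = 0

-1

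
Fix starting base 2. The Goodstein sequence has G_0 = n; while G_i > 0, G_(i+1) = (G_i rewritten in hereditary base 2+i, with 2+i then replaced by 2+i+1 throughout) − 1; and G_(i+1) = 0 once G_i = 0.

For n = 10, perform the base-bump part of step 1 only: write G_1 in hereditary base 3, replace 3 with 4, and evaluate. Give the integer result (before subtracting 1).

base 2: 10 = 2^(2 + 1) + 2; at 3: 3^(3 + 1) + 3 = 84; next = 83
base 3: 83 = 3^(3 + 1) + 2; at 4: 4^(4 + 1) + 2 = 1026; next = 1025

1026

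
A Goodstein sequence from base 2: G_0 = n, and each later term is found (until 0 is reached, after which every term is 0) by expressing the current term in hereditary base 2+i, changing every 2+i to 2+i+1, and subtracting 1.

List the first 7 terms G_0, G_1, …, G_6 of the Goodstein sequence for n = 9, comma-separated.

step 0: 9 = 2^(2 + 1) + 1; sub 3 for 2: 3^(3 + 1) + 1; = 82; G_1 = 82−1 = 81
step 1: 81 = 3^(3 + 1); sub 4 for 3: 4^(4 + 1); = 1024; G_2 = 1024−1 = 1023
step 2: 1023 = 3·4^4 + 3·4^3 + 3·4^2 + 3·4 + 3; sub 5 for 4: 3·5^5 + 3·5^3 + 3·5^2 + 3·5 + 3; = 9843; G_3 = 9843−1 = 9842
step 3: 9842 = 3·5^5 + 3·5^3 + 3·5^2 + 3·5 + 2; sub 6 for 5: 3·6^6 + 3·6^3 + 3·6^2 + 3·6 + 2; = 140744; G_4 = 140744−1 = 140743
step 4: 140743 = 3·6^6 + 3·6^3 + 3·6^2 + 3·6 + 1; sub 7 for 6: 3·7^7 + 3·7^3 + 3·7^2 + 3·7 + 1; = 2471827; G_5 = 2471827−1 = 2471826
step 5: 2471826 = 3·7^7 + 3·7^3 + 3·7^2 + 3·7; sub 8 for 7: 3·8^8 + 3·8^3 + 3·8^2 + 3·8; = 50333400; G_6 = 50333400−1 = 50333399

9, 81, 1023, 9842, 140743, 2471826, 50333399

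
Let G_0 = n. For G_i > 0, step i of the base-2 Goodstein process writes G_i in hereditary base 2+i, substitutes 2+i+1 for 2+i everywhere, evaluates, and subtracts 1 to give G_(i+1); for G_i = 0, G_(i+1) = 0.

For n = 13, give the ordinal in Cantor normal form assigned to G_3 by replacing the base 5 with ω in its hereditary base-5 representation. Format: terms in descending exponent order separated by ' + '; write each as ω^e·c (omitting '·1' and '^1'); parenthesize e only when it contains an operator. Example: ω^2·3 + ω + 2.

ω^(ω + 1) + ω^3·3 + ω^2·3 + ω·3 + 2

[0] 13 ≡ 2^(2 + 1) + 2^2 + 1 (base 2). Lift 3: 109. −1: 108.
[1] 108 ≡ 3^(3 + 1) + 3^3 (base 3). Lift 4: 1280. −1: 1279.
[2] 1279 ≡ 4^(4 + 1) + 3·4^3 + 3·4^2 + 3·4 + 3 (base 4). Lift 5: 16093. −1: 16092.
[3] 16092 ≡ 5^(5 + 1) + 3·5^3 + 3·5^2 + 3·5 + 2 (base 5). Lift 6: 280712. −1: 280711.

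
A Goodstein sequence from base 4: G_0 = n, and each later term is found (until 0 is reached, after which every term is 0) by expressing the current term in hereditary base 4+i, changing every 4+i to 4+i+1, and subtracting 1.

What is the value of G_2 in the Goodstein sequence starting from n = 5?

G_0=5  [base 4] 4 + 1  →[4↦5]→  5 + 1 = 6  −1 ⇒ G_1=5
G_1=5  [base 5] 5  →[5↦6]→  6 = 6  −1 ⇒ G_2=5

5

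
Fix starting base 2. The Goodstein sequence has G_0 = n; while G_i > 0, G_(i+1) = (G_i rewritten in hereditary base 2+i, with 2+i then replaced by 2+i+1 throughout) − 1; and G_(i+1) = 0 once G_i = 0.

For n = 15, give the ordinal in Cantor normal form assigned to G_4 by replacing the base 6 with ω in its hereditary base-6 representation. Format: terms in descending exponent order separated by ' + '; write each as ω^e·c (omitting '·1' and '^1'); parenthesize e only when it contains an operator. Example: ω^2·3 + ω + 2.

G_0 = 15. HB_2(15) = 2^(2 + 1) + 2^2 + 2 + 1. Bump = 112. G_1 = 111.
G_1 = 111. HB_3(111) = 3^(3 + 1) + 3^3 + 3. Bump = 1284. G_2 = 1283.
G_2 = 1283. HB_4(1283) = 4^(4 + 1) + 4^4 + 3. Bump = 18753. G_3 = 18752.
G_3 = 18752. HB_5(18752) = 5^(5 + 1) + 5^5 + 2. Bump = 326594. G_4 = 326593.
G_4 = 326593. HB_6(326593) = 6^(6 + 1) + 6^6 + 1. Bump = 6588345. G_5 = 6588344.

ω^(ω + 1) + ω^ω + 1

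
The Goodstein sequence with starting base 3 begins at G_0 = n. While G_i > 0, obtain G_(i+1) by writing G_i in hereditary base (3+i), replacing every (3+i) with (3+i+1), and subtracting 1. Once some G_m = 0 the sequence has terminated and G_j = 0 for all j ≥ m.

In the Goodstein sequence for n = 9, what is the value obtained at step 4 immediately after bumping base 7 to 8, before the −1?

[0] 9 ≡ 3^2 (base 3). Lift 4: 16. −1: 15.
[1] 15 ≡ 3·4 + 3 (base 4). Lift 5: 18. −1: 17.
[2] 17 ≡ 3·5 + 2 (base 5). Lift 6: 20. −1: 19.
[3] 19 ≡ 3·6 + 1 (base 6). Lift 7: 22. −1: 21.

24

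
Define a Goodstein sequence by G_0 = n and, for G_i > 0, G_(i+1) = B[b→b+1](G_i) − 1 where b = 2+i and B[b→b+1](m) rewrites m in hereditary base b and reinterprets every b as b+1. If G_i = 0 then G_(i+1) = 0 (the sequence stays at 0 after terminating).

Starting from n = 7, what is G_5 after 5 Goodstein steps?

823543

step 0: 7 = 2^2 + 2 + 1; sub 3 for 2: 3^3 + 3 + 1; = 31; G_1 = 31−1 = 30
step 1: 30 = 3^3 + 3; sub 4 for 3: 4^4 + 4; = 260; G_2 = 260−1 = 259
step 2: 259 = 4^4 + 3; sub 5 for 4: 5^5 + 3; = 3128; G_3 = 3128−1 = 3127
step 3: 3127 = 5^5 + 2; sub 6 for 5: 6^6 + 2; = 46658; G_4 = 46658−1 = 46657
step 4: 46657 = 6^6 + 1; sub 7 for 6: 7^7 + 1; = 823544; G_5 = 823544−1 = 823543
step 5: 823543 = 7^7; sub 8 for 7: 8^8; = 16777216; G_6 = 16777216−1 = 16777215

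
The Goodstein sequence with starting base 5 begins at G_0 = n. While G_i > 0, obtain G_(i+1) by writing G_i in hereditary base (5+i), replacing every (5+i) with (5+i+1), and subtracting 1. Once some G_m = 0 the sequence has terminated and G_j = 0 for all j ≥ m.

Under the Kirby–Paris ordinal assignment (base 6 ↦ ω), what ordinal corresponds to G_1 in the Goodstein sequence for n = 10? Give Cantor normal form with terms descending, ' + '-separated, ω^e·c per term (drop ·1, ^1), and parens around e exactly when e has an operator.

[0] 10 ≡ 2·5 (base 5). Lift 6: 12. −1: 11.
[1] 11 ≡ 6 + 5 (base 6). Lift 7: 12. −1: 11.

ω + 5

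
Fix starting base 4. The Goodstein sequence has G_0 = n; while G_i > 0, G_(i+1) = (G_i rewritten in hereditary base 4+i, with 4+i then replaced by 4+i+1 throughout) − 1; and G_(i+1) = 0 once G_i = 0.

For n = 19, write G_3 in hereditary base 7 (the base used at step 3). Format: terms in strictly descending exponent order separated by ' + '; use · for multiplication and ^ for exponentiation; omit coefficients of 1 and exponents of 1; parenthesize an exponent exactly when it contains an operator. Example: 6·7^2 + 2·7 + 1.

step 0: 19 = 4^2 + 3; sub 5 for 4: 5^2 + 3; = 28; G_1 = 28−1 = 27
step 1: 27 = 5^2 + 2; sub 6 for 5: 6^2 + 2; = 38; G_2 = 38−1 = 37
step 2: 37 = 6^2 + 1; sub 7 for 6: 7^2 + 1; = 50; G_3 = 50−1 = 49
step 3: 49 = 7^2; sub 8 for 7: 8^2; = 64; G_4 = 64−1 = 63

7^2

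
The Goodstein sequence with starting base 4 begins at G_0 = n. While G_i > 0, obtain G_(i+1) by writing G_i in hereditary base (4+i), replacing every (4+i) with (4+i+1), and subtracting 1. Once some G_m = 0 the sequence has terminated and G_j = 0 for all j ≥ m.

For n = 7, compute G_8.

3

base 4: 7 = 4 + 3; at 5: 5 + 3 = 8; next = 7
base 5: 7 = 5 + 2; at 6: 6 + 2 = 8; next = 7
base 6: 7 = 6 + 1; at 7: 7 + 1 = 8; next = 7
base 7: 7 = 7; at 8: 8 = 8; next = 7
base 8: 7 = 7; at 9: 7 = 7; next = 6
base 9: 6 = 6; at 10: 6 = 6; next = 5
base 10: 5 = 5; at 11: 5 = 5; next = 4
base 11: 4 = 4; at 12: 4 = 4; next = 3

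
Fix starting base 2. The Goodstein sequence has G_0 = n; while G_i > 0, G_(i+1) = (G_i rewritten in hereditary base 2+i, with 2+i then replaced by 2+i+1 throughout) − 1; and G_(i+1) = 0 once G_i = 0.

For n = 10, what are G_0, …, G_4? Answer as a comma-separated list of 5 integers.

10, 83, 1025, 15625, 279935

10 —HB2→ 2^(2 + 1) + 2 —bump→ 3^(3 + 1) + 3 = 84 —(−1)→ 83
83 —HB3→ 3^(3 + 1) + 2 —bump→ 4^(4 + 1) + 2 = 1026 —(−1)→ 1025
1025 —HB4→ 4^(4 + 1) + 1 —bump→ 5^(5 + 1) + 1 = 15626 —(−1)→ 15625
15625 —HB5→ 5^(5 + 1) —bump→ 6^(6 + 1) = 279936 —(−1)→ 279935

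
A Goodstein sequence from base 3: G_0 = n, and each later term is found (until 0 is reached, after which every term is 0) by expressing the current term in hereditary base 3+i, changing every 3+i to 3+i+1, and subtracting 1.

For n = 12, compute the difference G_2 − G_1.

base 3: 12 = 3^2 + 3; at 4: 4^2 + 4 = 20; next = 19
base 4: 19 = 4^2 + 3; at 5: 5^2 + 3 = 28; next = 27

8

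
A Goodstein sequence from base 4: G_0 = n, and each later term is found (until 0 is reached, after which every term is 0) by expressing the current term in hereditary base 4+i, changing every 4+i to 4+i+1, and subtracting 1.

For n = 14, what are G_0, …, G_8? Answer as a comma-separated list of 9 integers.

G_0 = 14. HB_4(14) = 3·4 + 2. Bump = 17. G_1 = 16.
G_1 = 16. HB_5(16) = 3·5 + 1. Bump = 19. G_2 = 18.
G_2 = 18. HB_6(18) = 3·6. Bump = 21. G_3 = 20.
G_3 = 20. HB_7(20) = 2·7 + 6. Bump = 22. G_4 = 21.
G_4 = 21. HB_8(21) = 2·8 + 5. Bump = 23. G_5 = 22.
G_5 = 22. HB_9(22) = 2·9 + 4. Bump = 24. G_6 = 23.
G_6 = 23. HB_10(23) = 2·10 + 3. Bump = 25. G_7 = 24.
G_7 = 24. HB_11(24) = 2·11 + 2. Bump = 26. G_8 = 25.

14, 16, 18, 20, 21, 22, 23, 24, 25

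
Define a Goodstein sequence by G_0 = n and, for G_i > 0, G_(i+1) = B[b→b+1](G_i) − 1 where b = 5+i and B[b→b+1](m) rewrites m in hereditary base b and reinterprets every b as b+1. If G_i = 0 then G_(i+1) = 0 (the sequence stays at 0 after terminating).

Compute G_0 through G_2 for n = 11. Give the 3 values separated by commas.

11, 12, 13

(0) 11|_5 = 2·5 + 1 ↦ 2·6 + 1|_6 = 13 ⇒ 12
(1) 12|_6 = 2·6 ↦ 2·7|_7 = 14 ⇒ 13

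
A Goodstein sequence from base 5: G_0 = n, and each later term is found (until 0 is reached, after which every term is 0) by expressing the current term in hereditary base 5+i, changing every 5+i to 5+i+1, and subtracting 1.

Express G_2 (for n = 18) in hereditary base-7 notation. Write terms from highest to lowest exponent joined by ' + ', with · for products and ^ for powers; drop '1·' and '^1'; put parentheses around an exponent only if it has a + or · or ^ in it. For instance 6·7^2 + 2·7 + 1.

step 0: 18 = 3·5 + 3; sub 6 for 5: 3·6 + 3; = 21; G_1 = 21−1 = 20
step 1: 20 = 3·6 + 2; sub 7 for 6: 3·7 + 2; = 23; G_2 = 23−1 = 22

3·7 + 1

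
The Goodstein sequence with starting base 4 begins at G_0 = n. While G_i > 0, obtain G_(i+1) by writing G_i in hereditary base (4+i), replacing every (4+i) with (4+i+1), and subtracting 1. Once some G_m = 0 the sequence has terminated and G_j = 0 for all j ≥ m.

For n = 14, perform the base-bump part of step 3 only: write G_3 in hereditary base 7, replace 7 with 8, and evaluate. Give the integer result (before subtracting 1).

22

G_0=14  [base 4] 3·4 + 2  →[4↦5]→  3·5 + 2 = 17  −1 ⇒ G_1=16
G_1=16  [base 5] 3·5 + 1  →[5↦6]→  3·6 + 1 = 19  −1 ⇒ G_2=18
G_2=18  [base 6] 3·6  →[6↦7]→  3·7 = 21  −1 ⇒ G_3=20
G_3=20  [base 7] 2·7 + 6  →[7↦8]→  2·8 + 6 = 22  −1 ⇒ G_4=21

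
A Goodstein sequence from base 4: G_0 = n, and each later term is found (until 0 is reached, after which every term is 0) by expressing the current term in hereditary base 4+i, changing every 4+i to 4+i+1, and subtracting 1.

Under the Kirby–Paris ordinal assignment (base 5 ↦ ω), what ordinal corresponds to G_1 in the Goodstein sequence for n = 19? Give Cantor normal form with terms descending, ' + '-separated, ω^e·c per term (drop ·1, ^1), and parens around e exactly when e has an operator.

19 —HB4→ 4^2 + 3 —bump→ 5^2 + 3 = 28 —(−1)→ 27
27 —HB5→ 5^2 + 2 —bump→ 6^2 + 2 = 38 —(−1)→ 37

ω^2 + 2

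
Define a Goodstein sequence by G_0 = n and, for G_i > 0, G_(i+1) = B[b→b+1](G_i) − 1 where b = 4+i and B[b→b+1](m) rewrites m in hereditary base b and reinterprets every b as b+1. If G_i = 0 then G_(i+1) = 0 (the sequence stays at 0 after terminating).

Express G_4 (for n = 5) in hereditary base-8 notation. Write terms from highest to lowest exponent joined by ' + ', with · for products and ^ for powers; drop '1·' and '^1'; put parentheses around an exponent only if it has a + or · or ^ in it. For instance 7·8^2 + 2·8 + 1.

3

[0] 5 ≡ 4 + 1 (base 4). Lift 5: 6. −1: 5.
[1] 5 ≡ 5 (base 5). Lift 6: 6. −1: 5.
[2] 5 ≡ 5 (base 6). Lift 7: 5. −1: 4.
[3] 4 ≡ 4 (base 7). Lift 8: 4. −1: 3.
[4] 3 ≡ 3 (base 8). Lift 9: 3. −1: 2.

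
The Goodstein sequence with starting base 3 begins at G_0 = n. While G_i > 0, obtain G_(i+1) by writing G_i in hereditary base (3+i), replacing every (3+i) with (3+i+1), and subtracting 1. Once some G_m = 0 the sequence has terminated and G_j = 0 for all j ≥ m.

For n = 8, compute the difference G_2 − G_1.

step 0: 8 = 2·3 + 2; sub 4 for 3: 2·4 + 2; = 10; G_1 = 10−1 = 9
step 1: 9 = 2·4 + 1; sub 5 for 4: 2·5 + 1; = 11; G_2 = 11−1 = 10

1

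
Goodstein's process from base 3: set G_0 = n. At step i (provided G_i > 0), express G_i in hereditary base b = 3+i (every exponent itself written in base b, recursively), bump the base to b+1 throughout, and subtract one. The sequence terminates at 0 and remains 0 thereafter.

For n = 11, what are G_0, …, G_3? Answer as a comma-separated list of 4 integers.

11, 17, 25, 35

G_0=11  [base 3] 3^2 + 2  →[3↦4]→  4^2 + 2 = 18  −1 ⇒ G_1=17
G_1=17  [base 4] 4^2 + 1  →[4↦5]→  5^2 + 1 = 26  −1 ⇒ G_2=25
G_2=25  [base 5] 5^2  →[5↦6]→  6^2 = 36  −1 ⇒ G_3=35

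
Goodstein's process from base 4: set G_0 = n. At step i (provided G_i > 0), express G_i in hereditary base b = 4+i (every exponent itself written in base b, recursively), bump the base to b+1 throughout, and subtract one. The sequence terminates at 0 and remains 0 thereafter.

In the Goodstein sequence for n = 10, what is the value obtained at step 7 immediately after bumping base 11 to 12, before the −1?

14

G_0 = 10. HB_4(10) = 2·4 + 2. Bump = 12. G_1 = 11.
G_1 = 11. HB_5(11) = 2·5 + 1. Bump = 13. G_2 = 12.
G_2 = 12. HB_6(12) = 2·6. Bump = 14. G_3 = 13.
G_3 = 13. HB_7(13) = 7 + 6. Bump = 14. G_4 = 13.
G_4 = 13. HB_8(13) = 8 + 5. Bump = 14. G_5 = 13.
G_5 = 13. HB_9(13) = 9 + 4. Bump = 14. G_6 = 13.
G_6 = 13. HB_10(13) = 10 + 3. Bump = 14. G_7 = 13.
G_7 = 13. HB_11(13) = 11 + 2. Bump = 14. G_8 = 13.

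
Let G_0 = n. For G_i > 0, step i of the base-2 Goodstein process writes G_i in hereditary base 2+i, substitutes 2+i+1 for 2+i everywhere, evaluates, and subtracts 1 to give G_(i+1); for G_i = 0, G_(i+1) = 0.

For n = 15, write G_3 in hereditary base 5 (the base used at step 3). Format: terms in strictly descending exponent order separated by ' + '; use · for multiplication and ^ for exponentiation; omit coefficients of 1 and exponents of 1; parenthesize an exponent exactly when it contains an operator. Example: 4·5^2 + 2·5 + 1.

15 —HB2→ 2^(2 + 1) + 2^2 + 2 + 1 —bump→ 3^(3 + 1) + 3^3 + 3 + 1 = 112 —(−1)→ 111
111 —HB3→ 3^(3 + 1) + 3^3 + 3 —bump→ 4^(4 + 1) + 4^4 + 4 = 1284 —(−1)→ 1283
1283 —HB4→ 4^(4 + 1) + 4^4 + 3 —bump→ 5^(5 + 1) + 5^5 + 3 = 18753 —(−1)→ 18752
18752 —HB5→ 5^(5 + 1) + 5^5 + 2 —bump→ 6^(6 + 1) + 6^6 + 2 = 326594 —(−1)→ 326593

5^(5 + 1) + 5^5 + 2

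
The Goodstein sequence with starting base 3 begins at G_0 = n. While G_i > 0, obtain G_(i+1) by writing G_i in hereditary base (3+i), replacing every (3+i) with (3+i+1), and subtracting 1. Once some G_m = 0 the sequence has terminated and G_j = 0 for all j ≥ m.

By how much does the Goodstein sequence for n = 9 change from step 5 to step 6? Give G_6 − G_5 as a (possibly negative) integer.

(0) 9|_3 = 3^2 ↦ 4^2|_4 = 16 ⇒ 15
(1) 15|_4 = 3·4 + 3 ↦ 3·5 + 3|_5 = 18 ⇒ 17
(2) 17|_5 = 3·5 + 2 ↦ 3·6 + 2|_6 = 20 ⇒ 19
(3) 19|_6 = 3·6 + 1 ↦ 3·7 + 1|_7 = 22 ⇒ 21
(4) 21|_7 = 3·7 ↦ 3·8|_8 = 24 ⇒ 23
(5) 23|_8 = 2·8 + 7 ↦ 2·9 + 7|_9 = 25 ⇒ 24

1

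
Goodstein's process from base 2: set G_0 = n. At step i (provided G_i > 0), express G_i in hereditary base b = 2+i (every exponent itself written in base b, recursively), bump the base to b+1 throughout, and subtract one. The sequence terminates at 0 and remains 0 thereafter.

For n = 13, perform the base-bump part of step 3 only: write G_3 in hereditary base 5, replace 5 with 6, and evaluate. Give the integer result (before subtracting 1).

280712

13 —HB2→ 2^(2 + 1) + 2^2 + 1 —bump→ 3^(3 + 1) + 3^3 + 1 = 109 —(−1)→ 108
108 —HB3→ 3^(3 + 1) + 3^3 —bump→ 4^(4 + 1) + 4^4 = 1280 —(−1)→ 1279
1279 —HB4→ 4^(4 + 1) + 3·4^3 + 3·4^2 + 3·4 + 3 —bump→ 5^(5 + 1) + 3·5^3 + 3·5^2 + 3·5 + 3 = 16093 —(−1)→ 16092
16092 —HB5→ 5^(5 + 1) + 3·5^3 + 3·5^2 + 3·5 + 2 —bump→ 6^(6 + 1) + 3·6^3 + 3·6^2 + 3·6 + 2 = 280712 —(−1)→ 280711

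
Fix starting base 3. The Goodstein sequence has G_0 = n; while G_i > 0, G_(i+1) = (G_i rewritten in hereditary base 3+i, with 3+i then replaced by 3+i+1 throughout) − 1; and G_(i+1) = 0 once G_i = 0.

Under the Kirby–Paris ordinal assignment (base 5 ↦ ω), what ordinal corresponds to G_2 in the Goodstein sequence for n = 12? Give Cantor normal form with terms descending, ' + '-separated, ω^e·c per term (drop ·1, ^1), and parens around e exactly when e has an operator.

ω^2 + 2

G_0=12  [base 3] 3^2 + 3  →[3↦4]→  4^2 + 4 = 20  −1 ⇒ G_1=19
G_1=19  [base 4] 4^2 + 3  →[4↦5]→  5^2 + 3 = 28  −1 ⇒ G_2=27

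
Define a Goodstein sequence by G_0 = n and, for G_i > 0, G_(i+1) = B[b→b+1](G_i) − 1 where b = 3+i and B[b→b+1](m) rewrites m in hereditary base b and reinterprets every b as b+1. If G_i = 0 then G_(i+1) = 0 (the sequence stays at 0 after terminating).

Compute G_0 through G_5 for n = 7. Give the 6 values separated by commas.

G_0 = 7. HB_3(7) = 2·3 + 1. Bump = 9. G_1 = 8.
G_1 = 8. HB_4(8) = 2·4. Bump = 10. G_2 = 9.
G_2 = 9. HB_5(9) = 5 + 4. Bump = 10. G_3 = 9.
G_3 = 9. HB_6(9) = 6 + 3. Bump = 10. G_4 = 9.
G_4 = 9. HB_7(9) = 7 + 2. Bump = 10. G_5 = 9.

7, 8, 9, 9, 9, 9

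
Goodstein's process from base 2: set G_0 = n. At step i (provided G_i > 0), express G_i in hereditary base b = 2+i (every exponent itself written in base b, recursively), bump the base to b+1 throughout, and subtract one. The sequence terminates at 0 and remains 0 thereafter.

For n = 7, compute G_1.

30

7 —HB2→ 2^2 + 2 + 1 —bump→ 3^3 + 3 + 1 = 31 —(−1)→ 30
30 —HB3→ 3^3 + 3 —bump→ 4^4 + 4 = 260 —(−1)→ 259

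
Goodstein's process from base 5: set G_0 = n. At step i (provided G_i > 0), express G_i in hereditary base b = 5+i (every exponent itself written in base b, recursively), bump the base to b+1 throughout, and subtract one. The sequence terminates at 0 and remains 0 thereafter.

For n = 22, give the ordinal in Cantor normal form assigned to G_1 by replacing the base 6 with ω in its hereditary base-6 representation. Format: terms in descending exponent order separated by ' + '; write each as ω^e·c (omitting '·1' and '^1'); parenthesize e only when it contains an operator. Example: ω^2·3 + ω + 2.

ω·4 + 1

G_0=22  [base 5] 4·5 + 2  →[5↦6]→  4·6 + 2 = 26  −1 ⇒ G_1=25
G_1=25  [base 6] 4·6 + 1  →[6↦7]→  4·7 + 1 = 29  −1 ⇒ G_2=28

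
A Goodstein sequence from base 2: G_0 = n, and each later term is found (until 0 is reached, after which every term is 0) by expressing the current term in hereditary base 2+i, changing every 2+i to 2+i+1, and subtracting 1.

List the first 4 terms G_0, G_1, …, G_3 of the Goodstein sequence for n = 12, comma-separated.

12, 107, 1065, 15685

base 2: 12 = 2^(2 + 1) + 2^2; at 3: 3^(3 + 1) + 3^3 = 108; next = 107
base 3: 107 = 3^(3 + 1) + 2·3^2 + 2·3 + 2; at 4: 4^(4 + 1) + 2·4^2 + 2·4 + 2 = 1066; next = 1065
base 4: 1065 = 4^(4 + 1) + 2·4^2 + 2·4 + 1; at 5: 5^(5 + 1) + 2·5^2 + 2·5 + 1 = 15686; next = 15685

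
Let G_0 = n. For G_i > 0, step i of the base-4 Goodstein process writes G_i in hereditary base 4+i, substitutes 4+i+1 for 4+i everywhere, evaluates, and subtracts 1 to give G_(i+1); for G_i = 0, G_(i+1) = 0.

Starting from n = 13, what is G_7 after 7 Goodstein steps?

G_0 = 13. HB_4(13) = 3·4 + 1. Bump = 16. G_1 = 15.
G_1 = 15. HB_5(15) = 3·5. Bump = 18. G_2 = 17.
G_2 = 17. HB_6(17) = 2·6 + 5. Bump = 19. G_3 = 18.
G_3 = 18. HB_7(18) = 2·7 + 4. Bump = 20. G_4 = 19.
G_4 = 19. HB_8(19) = 2·8 + 3. Bump = 21. G_5 = 20.
G_5 = 20. HB_9(20) = 2·9 + 2. Bump = 22. G_6 = 21.
G_6 = 21. HB_10(21) = 2·10 + 1. Bump = 23. G_7 = 22.
G_7 = 22. HB_11(22) = 2·11. Bump = 24. G_8 = 23.

22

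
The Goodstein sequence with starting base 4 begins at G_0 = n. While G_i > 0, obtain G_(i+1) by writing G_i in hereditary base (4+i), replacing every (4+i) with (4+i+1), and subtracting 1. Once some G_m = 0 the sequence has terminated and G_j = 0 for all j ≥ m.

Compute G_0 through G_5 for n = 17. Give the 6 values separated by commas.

17, 25, 35, 39, 43, 47

[0] 17 ≡ 4^2 + 1 (base 4). Lift 5: 26. −1: 25.
[1] 25 ≡ 5^2 (base 5). Lift 6: 36. −1: 35.
[2] 35 ≡ 5·6 + 5 (base 6). Lift 7: 40. −1: 39.
[3] 39 ≡ 5·7 + 4 (base 7). Lift 8: 44. −1: 43.
[4] 43 ≡ 5·8 + 3 (base 8). Lift 9: 48. −1: 47.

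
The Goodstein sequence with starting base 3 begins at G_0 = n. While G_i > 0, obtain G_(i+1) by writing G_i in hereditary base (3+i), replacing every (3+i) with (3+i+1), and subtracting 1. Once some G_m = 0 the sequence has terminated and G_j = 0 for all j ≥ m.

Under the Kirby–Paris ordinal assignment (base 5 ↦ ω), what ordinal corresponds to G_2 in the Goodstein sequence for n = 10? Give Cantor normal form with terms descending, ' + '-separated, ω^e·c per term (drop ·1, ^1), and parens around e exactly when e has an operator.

ω·4 + 4

G_0=10  [base 3] 3^2 + 1  →[3↦4]→  4^2 + 1 = 17  −1 ⇒ G_1=16
G_1=16  [base 4] 4^2  →[4↦5]→  5^2 = 25  −1 ⇒ G_2=24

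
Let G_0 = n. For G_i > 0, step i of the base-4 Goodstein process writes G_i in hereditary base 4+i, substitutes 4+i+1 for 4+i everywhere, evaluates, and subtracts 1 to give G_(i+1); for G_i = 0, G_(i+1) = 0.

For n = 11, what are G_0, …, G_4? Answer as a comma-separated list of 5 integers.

[0] 11 ≡ 2·4 + 3 (base 4). Lift 5: 13. −1: 12.
[1] 12 ≡ 2·5 + 2 (base 5). Lift 6: 14. −1: 13.
[2] 13 ≡ 2·6 + 1 (base 6). Lift 7: 15. −1: 14.
[3] 14 ≡ 2·7 (base 7). Lift 8: 16. −1: 15.

11, 12, 13, 14, 15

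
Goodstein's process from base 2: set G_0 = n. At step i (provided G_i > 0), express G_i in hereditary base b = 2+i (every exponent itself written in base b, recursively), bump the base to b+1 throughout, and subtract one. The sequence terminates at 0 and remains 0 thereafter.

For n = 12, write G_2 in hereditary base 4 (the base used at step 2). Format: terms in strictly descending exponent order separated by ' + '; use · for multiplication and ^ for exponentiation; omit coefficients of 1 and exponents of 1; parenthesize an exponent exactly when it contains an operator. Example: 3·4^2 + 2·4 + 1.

i=0: 12 = 2^(2 + 1) + 2^2 (b=2); 2→3: 3^(3 + 1) + 3^3 = 108; 108−1 = 107
i=1: 107 = 3^(3 + 1) + 2·3^2 + 2·3 + 2 (b=3); 3→4: 4^(4 + 1) + 2·4^2 + 2·4 + 2 = 1066; 1066−1 = 1065
i=2: 1065 = 4^(4 + 1) + 2·4^2 + 2·4 + 1 (b=4); 4→5: 5^(5 + 1) + 2·5^2 + 2·5 + 1 = 15686; 15686−1 = 15685

4^(4 + 1) + 2·4^2 + 2·4 + 1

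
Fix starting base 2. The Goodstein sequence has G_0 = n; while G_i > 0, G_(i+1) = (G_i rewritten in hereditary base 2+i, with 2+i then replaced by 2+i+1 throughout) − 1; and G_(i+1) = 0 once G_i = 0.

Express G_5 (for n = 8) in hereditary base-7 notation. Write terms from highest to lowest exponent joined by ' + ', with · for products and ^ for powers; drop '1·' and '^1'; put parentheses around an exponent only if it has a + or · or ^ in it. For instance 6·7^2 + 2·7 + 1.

step 0: 8 = 2^(2 + 1); sub 3 for 2: 3^(3 + 1); = 81; G_1 = 81−1 = 80
step 1: 80 = 2·3^3 + 2·3^2 + 2·3 + 2; sub 4 for 3: 2·4^4 + 2·4^2 + 2·4 + 2; = 554; G_2 = 554−1 = 553
step 2: 553 = 2·4^4 + 2·4^2 + 2·4 + 1; sub 5 for 4: 2·5^5 + 2·5^2 + 2·5 + 1; = 6311; G_3 = 6311−1 = 6310
step 3: 6310 = 2·5^5 + 2·5^2 + 2·5; sub 6 for 5: 2·6^6 + 2·6^2 + 2·6; = 93396; G_4 = 93396−1 = 93395
step 4: 93395 = 2·6^6 + 2·6^2 + 6 + 5; sub 7 for 6: 2·7^7 + 2·7^2 + 7 + 5; = 1647196; G_5 = 1647196−1 = 1647195
step 5: 1647195 = 2·7^7 + 2·7^2 + 7 + 4; sub 8 for 7: 2·8^8 + 2·8^2 + 8 + 4; = 33554572; G_6 = 33554572−1 = 33554571

2·7^7 + 2·7^2 + 7 + 4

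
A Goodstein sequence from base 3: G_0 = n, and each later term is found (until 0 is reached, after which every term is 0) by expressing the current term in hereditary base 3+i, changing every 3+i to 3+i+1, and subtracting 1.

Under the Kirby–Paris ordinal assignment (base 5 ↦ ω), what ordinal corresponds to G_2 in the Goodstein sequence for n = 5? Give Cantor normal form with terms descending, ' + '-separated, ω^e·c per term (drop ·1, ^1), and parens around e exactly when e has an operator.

step 0: 5 = 3 + 2; sub 4 for 3: 4 + 2; = 6; G_1 = 6−1 = 5
step 1: 5 = 4 + 1; sub 5 for 4: 5 + 1; = 6; G_2 = 6−1 = 5

ω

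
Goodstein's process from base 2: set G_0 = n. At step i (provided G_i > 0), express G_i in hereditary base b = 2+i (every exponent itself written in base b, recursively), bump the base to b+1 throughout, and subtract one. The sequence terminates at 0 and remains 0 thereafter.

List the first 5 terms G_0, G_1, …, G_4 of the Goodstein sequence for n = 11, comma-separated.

11, 84, 1027, 15627, 279937

G_0=11  [base 2] 2^(2 + 1) + 2 + 1  →[2↦3]→  3^(3 + 1) + 3 + 1 = 85  −1 ⇒ G_1=84
G_1=84  [base 3] 3^(3 + 1) + 3  →[3↦4]→  4^(4 + 1) + 4 = 1028  −1 ⇒ G_2=1027
G_2=1027  [base 4] 4^(4 + 1) + 3  →[4↦5]→  5^(5 + 1) + 3 = 15628  −1 ⇒ G_3=15627
G_3=15627  [base 5] 5^(5 + 1) + 2  →[5↦6]→  6^(6 + 1) + 2 = 279938  −1 ⇒ G_4=279937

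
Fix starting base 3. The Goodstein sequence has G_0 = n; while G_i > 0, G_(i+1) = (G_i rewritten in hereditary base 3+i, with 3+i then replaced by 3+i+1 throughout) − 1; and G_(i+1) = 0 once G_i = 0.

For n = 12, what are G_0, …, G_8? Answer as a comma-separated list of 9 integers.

i=0: 12 = 3^2 + 3 (b=3); 3→4: 4^2 + 4 = 20; 20−1 = 19
i=1: 19 = 4^2 + 3 (b=4); 4→5: 5^2 + 3 = 28; 28−1 = 27
i=2: 27 = 5^2 + 2 (b=5); 5→6: 6^2 + 2 = 38; 38−1 = 37
i=3: 37 = 6^2 + 1 (b=6); 6→7: 7^2 + 1 = 50; 50−1 = 49
i=4: 49 = 7^2 (b=7); 7→8: 8^2 = 64; 64−1 = 63
i=5: 63 = 7·8 + 7 (b=8); 8→9: 7·9 + 7 = 70; 70−1 = 69
i=6: 69 = 7·9 + 6 (b=9); 9→10: 7·10 + 6 = 76; 76−1 = 75
i=7: 75 = 7·10 + 5 (b=10); 10→11: 7·11 + 5 = 82; 82−1 = 81

12, 19, 27, 37, 49, 63, 69, 75, 81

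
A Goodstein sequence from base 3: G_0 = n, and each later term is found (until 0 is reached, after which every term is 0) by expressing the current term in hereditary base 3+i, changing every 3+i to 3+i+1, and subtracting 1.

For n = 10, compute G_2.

24

10 —HB3→ 3^2 + 1 —bump→ 4^2 + 1 = 17 —(−1)→ 16
16 —HB4→ 4^2 —bump→ 5^2 = 25 —(−1)→ 24
24 —HB5→ 4·5 + 4 —bump→ 4·6 + 4 = 28 —(−1)→ 27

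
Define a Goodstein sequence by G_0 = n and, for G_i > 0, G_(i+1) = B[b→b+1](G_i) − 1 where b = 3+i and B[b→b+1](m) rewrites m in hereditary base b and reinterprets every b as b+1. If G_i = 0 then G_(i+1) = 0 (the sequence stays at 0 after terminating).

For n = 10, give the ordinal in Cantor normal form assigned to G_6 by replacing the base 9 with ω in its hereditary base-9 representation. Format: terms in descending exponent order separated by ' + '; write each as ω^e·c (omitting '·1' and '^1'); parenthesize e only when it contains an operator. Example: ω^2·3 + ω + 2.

ω·4

step 0: 10 = 3^2 + 1; sub 4 for 3: 4^2 + 1; = 17; G_1 = 17−1 = 16
step 1: 16 = 4^2; sub 5 for 4: 5^2; = 25; G_2 = 25−1 = 24
step 2: 24 = 4·5 + 4; sub 6 for 5: 4·6 + 4; = 28; G_3 = 28−1 = 27
step 3: 27 = 4·6 + 3; sub 7 for 6: 4·7 + 3; = 31; G_4 = 31−1 = 30
step 4: 30 = 4·7 + 2; sub 8 for 7: 4·8 + 2; = 34; G_5 = 34−1 = 33
step 5: 33 = 4·8 + 1; sub 9 for 8: 4·9 + 1; = 37; G_6 = 37−1 = 36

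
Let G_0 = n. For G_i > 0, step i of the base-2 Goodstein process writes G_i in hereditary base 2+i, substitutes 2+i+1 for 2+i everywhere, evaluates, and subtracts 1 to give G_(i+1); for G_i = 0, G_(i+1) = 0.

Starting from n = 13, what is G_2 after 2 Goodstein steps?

1279

base 2: 13 = 2^(2 + 1) + 2^2 + 1; at 3: 3^(3 + 1) + 3^3 + 1 = 109; next = 108
base 3: 108 = 3^(3 + 1) + 3^3; at 4: 4^(4 + 1) + 4^4 = 1280; next = 1279
base 4: 1279 = 4^(4 + 1) + 3·4^3 + 3·4^2 + 3·4 + 3; at 5: 5^(5 + 1) + 3·5^3 + 3·5^2 + 3·5 + 3 = 16093; next = 16092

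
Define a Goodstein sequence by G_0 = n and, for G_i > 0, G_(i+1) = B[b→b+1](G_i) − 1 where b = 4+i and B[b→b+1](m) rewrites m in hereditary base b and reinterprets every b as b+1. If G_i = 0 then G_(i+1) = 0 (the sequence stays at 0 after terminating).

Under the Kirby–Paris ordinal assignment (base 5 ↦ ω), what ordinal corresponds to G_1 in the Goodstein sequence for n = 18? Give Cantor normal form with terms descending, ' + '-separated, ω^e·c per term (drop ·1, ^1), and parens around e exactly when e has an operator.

ω^2 + 1

G_0=18  [base 4] 4^2 + 2  →[4↦5]→  5^2 + 2 = 27  −1 ⇒ G_1=26
G_1=26  [base 5] 5^2 + 1  →[5↦6]→  6^2 + 1 = 37  −1 ⇒ G_2=36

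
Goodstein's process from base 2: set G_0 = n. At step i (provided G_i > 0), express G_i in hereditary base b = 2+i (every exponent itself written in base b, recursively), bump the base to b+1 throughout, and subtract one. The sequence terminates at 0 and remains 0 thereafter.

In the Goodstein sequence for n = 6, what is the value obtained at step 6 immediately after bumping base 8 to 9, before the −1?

332148

step 0: 6 = 2^2 + 2; sub 3 for 2: 3^3 + 3; = 30; G_1 = 30−1 = 29
step 1: 29 = 3^3 + 2; sub 4 for 3: 4^4 + 2; = 258; G_2 = 258−1 = 257
step 2: 257 = 4^4 + 1; sub 5 for 4: 5^5 + 1; = 3126; G_3 = 3126−1 = 3125
step 3: 3125 = 5^5; sub 6 for 5: 6^6; = 46656; G_4 = 46656−1 = 46655
step 4: 46655 = 5·6^5 + 5·6^4 + 5·6^3 + 5·6^2 + 5·6 + 5; sub 7 for 6: 5·7^5 + 5·7^4 + 5·7^3 + 5·7^2 + 5·7 + 5; = 98040; G_5 = 98040−1 = 98039
step 5: 98039 = 5·7^5 + 5·7^4 + 5·7^3 + 5·7^2 + 5·7 + 4; sub 8 for 7: 5·8^5 + 5·8^4 + 5·8^3 + 5·8^2 + 5·8 + 4; = 187244; G_6 = 187244−1 = 187243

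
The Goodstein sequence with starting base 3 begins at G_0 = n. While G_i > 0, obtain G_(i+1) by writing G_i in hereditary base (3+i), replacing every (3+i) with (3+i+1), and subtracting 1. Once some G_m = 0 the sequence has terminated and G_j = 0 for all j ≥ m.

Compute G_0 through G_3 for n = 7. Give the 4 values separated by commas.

step 0: 7 = 2·3 + 1; sub 4 for 3: 2·4 + 1; = 9; G_1 = 9−1 = 8
step 1: 8 = 2·4; sub 5 for 4: 2·5; = 10; G_2 = 10−1 = 9
step 2: 9 = 5 + 4; sub 6 for 5: 6 + 4; = 10; G_3 = 10−1 = 9

7, 8, 9, 9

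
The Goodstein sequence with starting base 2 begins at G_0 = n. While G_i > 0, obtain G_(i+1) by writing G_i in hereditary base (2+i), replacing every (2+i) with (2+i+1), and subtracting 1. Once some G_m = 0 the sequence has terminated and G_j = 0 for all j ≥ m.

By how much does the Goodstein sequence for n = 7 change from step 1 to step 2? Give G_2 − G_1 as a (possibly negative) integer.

229

step 0: 7 = 2^2 + 2 + 1; sub 3 for 2: 3^3 + 3 + 1; = 31; G_1 = 31−1 = 30
step 1: 30 = 3^3 + 3; sub 4 for 3: 4^4 + 4; = 260; G_2 = 260−1 = 259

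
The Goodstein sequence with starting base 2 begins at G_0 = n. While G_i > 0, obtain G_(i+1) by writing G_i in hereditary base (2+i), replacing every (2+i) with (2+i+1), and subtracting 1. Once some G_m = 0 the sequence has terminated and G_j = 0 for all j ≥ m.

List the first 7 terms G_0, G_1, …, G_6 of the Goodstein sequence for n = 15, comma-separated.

15, 111, 1283, 18752, 326593, 6588344, 150994943

G_0=15  [base 2] 2^(2 + 1) + 2^2 + 2 + 1  →[2↦3]→  3^(3 + 1) + 3^3 + 3 + 1 = 112  −1 ⇒ G_1=111
G_1=111  [base 3] 3^(3 + 1) + 3^3 + 3  →[3↦4]→  4^(4 + 1) + 4^4 + 4 = 1284  −1 ⇒ G_2=1283
G_2=1283  [base 4] 4^(4 + 1) + 4^4 + 3  →[4↦5]→  5^(5 + 1) + 5^5 + 3 = 18753  −1 ⇒ G_3=18752
G_3=18752  [base 5] 5^(5 + 1) + 5^5 + 2  →[5↦6]→  6^(6 + 1) + 6^6 + 2 = 326594  −1 ⇒ G_4=326593
G_4=326593  [base 6] 6^(6 + 1) + 6^6 + 1  →[6↦7]→  7^(7 + 1) + 7^7 + 1 = 6588345  −1 ⇒ G_5=6588344
G_5=6588344  [base 7] 7^(7 + 1) + 7^7  →[7↦8]→  8^(8 + 1) + 8^8 = 150994944  −1 ⇒ G_6=150994943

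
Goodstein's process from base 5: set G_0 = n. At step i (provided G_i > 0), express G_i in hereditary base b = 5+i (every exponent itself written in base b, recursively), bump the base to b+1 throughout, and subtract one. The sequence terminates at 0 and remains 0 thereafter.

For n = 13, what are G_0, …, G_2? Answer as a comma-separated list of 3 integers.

base 5: 13 = 2·5 + 3; at 6: 2·6 + 3 = 15; next = 14
base 6: 14 = 2·6 + 2; at 7: 2·7 + 2 = 16; next = 15

13, 14, 15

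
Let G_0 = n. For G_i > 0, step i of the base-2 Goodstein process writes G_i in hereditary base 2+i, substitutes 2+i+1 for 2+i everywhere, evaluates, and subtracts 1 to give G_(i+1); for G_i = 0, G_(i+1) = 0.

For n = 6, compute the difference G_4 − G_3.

6 —HB2→ 2^2 + 2 —bump→ 3^3 + 3 = 30 —(−1)→ 29
29 —HB3→ 3^3 + 2 —bump→ 4^4 + 2 = 258 —(−1)→ 257
257 —HB4→ 4^4 + 1 —bump→ 5^5 + 1 = 3126 —(−1)→ 3125
3125 —HB5→ 5^5 —bump→ 6^6 = 46656 —(−1)→ 46655

43530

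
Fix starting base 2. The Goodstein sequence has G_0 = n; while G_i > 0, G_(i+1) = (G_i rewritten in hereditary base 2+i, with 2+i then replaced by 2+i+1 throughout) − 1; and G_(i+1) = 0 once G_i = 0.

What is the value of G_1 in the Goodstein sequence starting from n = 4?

26

base 2: 4 = 2^2; at 3: 3^3 = 27; next = 26
base 3: 26 = 2·3^2 + 2·3 + 2; at 4: 2·4^2 + 2·4 + 2 = 42; next = 41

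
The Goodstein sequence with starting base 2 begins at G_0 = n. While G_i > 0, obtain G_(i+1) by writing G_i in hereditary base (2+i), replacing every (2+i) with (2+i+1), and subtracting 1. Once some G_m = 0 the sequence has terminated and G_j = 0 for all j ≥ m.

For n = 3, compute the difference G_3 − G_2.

-1

base 2: 3 = 2 + 1; at 3: 3 + 1 = 4; next = 3
base 3: 3 = 3; at 4: 4 = 4; next = 3
base 4: 3 = 3; at 5: 3 = 3; next = 2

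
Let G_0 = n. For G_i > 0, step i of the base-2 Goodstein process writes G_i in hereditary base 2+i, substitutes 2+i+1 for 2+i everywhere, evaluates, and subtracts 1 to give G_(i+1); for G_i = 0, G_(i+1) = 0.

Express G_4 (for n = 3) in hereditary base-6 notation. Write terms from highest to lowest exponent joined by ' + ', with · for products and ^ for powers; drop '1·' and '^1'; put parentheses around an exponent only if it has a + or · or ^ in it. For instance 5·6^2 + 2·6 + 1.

1

step 0: 3 = 2 + 1; sub 3 for 2: 3 + 1; = 4; G_1 = 4−1 = 3
step 1: 3 = 3; sub 4 for 3: 4; = 4; G_2 = 4−1 = 3
step 2: 3 = 3; sub 5 for 4: 3; = 3; G_3 = 3−1 = 2
step 3: 2 = 2; sub 6 for 5: 2; = 2; G_4 = 2−1 = 1
step 4: 1 = 1; sub 7 for 6: 1; = 1; G_5 = 1−1 = 0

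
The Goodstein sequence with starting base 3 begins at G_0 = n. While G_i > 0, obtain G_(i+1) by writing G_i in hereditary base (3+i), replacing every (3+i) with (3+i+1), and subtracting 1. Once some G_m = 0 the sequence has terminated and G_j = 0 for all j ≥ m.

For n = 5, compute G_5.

3

i=0: 5 = 3 + 2 (b=3); 3→4: 4 + 2 = 6; 6−1 = 5
i=1: 5 = 4 + 1 (b=4); 4→5: 5 + 1 = 6; 6−1 = 5
i=2: 5 = 5 (b=5); 5→6: 6 = 6; 6−1 = 5
i=3: 5 = 5 (b=6); 6→7: 5 = 5; 5−1 = 4
i=4: 4 = 4 (b=7); 7→8: 4 = 4; 4−1 = 3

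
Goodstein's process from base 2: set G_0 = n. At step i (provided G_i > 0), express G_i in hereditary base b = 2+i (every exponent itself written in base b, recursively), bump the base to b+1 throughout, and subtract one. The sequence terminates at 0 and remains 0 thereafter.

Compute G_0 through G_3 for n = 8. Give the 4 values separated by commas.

8, 80, 553, 6310

G_0=8  [base 2] 2^(2 + 1)  →[2↦3]→  3^(3 + 1) = 81  −1 ⇒ G_1=80
G_1=80  [base 3] 2·3^3 + 2·3^2 + 2·3 + 2  →[3↦4]→  2·4^4 + 2·4^2 + 2·4 + 2 = 554  −1 ⇒ G_2=553
G_2=553  [base 4] 2·4^4 + 2·4^2 + 2·4 + 1  →[4↦5]→  2·5^5 + 2·5^2 + 2·5 + 1 = 6311  −1 ⇒ G_3=6310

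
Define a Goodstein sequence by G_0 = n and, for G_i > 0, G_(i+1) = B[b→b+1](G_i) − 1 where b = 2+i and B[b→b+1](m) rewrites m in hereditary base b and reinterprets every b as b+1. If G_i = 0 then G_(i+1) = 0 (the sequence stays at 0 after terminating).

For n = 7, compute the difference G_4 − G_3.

G_0 = 7. HB_2(7) = 2^2 + 2 + 1. Bump = 31. G_1 = 30.
G_1 = 30. HB_3(30) = 3^3 + 3. Bump = 260. G_2 = 259.
G_2 = 259. HB_4(259) = 4^4 + 3. Bump = 3128. G_3 = 3127.
G_3 = 3127. HB_5(3127) = 5^5 + 2. Bump = 46658. G_4 = 46657.

43530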